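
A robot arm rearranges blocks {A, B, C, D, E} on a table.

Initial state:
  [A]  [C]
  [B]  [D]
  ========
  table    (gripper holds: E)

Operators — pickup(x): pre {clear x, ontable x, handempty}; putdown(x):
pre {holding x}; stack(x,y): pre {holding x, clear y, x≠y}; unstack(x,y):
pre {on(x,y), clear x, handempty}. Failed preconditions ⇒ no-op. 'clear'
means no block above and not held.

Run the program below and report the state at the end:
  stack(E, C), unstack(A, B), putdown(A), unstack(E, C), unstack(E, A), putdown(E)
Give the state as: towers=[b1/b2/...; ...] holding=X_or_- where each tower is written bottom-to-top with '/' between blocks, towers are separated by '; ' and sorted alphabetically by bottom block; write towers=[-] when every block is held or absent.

step 1 (stack(E, C)): towers=[B/A; D/C/E] holding=-
step 2 (unstack(A, B)): towers=[B; D/C/E] holding=A
step 3 (putdown(A)): towers=[A; B; D/C/E] holding=-
step 4 (unstack(E, C)): towers=[A; B; D/C] holding=E
step 5 (unstack(E, A)) [no-op]: towers=[A; B; D/C] holding=E
step 6 (putdown(E)): towers=[A; B; D/C; E] holding=-

towers=[A; B; D/C; E] holding=-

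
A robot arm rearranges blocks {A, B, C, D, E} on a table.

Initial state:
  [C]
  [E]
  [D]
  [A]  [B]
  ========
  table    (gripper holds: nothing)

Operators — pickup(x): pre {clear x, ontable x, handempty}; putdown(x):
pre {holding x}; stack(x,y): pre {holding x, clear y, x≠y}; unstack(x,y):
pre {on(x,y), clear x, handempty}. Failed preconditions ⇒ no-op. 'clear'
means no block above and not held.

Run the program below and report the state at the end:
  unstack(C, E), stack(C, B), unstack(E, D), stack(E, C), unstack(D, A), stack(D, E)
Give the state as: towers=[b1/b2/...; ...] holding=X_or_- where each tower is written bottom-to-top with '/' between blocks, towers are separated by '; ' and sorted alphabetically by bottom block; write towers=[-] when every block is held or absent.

towers=[A; B/C/E/D] holding=-

step 1 (unstack(C, E)): towers=[A/D/E; B] holding=C
step 2 (stack(C, B)): towers=[A/D/E; B/C] holding=-
step 3 (unstack(E, D)): towers=[A/D; B/C] holding=E
step 4 (stack(E, C)): towers=[A/D; B/C/E] holding=-
step 5 (unstack(D, A)): towers=[A; B/C/E] holding=D
step 6 (stack(D, E)): towers=[A; B/C/E/D] holding=-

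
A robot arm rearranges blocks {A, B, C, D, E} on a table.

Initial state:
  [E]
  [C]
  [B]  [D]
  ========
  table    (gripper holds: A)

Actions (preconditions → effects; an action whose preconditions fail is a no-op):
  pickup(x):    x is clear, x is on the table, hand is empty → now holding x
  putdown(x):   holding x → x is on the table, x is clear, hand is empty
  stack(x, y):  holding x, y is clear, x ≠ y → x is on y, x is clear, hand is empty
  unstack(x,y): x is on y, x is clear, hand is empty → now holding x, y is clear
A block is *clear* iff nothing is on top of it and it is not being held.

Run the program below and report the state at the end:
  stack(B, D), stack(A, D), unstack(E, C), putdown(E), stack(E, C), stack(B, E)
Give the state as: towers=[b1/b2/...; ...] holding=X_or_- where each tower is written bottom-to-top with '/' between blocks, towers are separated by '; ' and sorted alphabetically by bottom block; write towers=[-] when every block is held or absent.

step 1 (stack(B, D)) [no-op]: towers=[B/C/E; D] holding=A
step 2 (stack(A, D)): towers=[B/C/E; D/A] holding=-
step 3 (unstack(E, C)): towers=[B/C; D/A] holding=E
step 4 (putdown(E)): towers=[B/C; D/A; E] holding=-
step 5 (stack(E, C)) [no-op]: towers=[B/C; D/A; E] holding=-
step 6 (stack(B, E)) [no-op]: towers=[B/C; D/A; E] holding=-

towers=[B/C; D/A; E] holding=-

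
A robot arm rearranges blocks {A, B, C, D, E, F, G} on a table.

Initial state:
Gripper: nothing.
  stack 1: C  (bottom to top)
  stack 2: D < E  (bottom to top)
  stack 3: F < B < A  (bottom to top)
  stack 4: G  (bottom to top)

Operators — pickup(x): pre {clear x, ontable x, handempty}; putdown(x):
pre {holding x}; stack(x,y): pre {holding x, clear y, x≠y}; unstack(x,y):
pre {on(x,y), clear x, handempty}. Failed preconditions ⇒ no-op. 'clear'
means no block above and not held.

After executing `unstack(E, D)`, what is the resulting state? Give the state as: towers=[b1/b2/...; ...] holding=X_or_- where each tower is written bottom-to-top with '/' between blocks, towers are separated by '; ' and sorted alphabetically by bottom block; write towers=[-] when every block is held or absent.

towers=[C; D; F/B/A; G] holding=E

before: towers=[C; D/E; F/B/A; G] holding=-
pre[unstack(E, D)]: on(E,D) ✓, clear(E) ✓, handempty ✓
all met → apply unstack(E, D)
after:  towers=[C; D; F/B/A; G] holding=E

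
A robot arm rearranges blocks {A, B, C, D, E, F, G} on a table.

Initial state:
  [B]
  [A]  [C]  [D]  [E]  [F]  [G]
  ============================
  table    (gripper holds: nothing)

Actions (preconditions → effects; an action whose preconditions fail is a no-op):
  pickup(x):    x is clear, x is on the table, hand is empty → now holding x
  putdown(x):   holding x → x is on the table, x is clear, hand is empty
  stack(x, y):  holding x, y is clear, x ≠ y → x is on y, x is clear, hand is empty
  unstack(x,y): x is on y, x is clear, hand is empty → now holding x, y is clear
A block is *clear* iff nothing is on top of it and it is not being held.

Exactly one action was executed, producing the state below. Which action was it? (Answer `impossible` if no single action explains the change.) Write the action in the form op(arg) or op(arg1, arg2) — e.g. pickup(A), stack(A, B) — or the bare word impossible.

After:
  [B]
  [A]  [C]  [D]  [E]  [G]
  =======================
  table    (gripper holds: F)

pickup(F)

target: towers=[A/B; C; D; E; G] holding=F
     unstack(B, A) → towers=[A; C; D; E; F; G] holding=B
         pickup(F) → towers=[A/B; C; D; E; G] holding=F  ← match
         pickup(G) → towers=[A/B; C; D; E; F] holding=G
         pickup(D) → towers=[A/B; C; E; F; G] holding=D
         pickup(E) → towers=[A/B; C; D; F; G] holding=E
         pickup(C) → towers=[A/B; D; E; F; G] holding=C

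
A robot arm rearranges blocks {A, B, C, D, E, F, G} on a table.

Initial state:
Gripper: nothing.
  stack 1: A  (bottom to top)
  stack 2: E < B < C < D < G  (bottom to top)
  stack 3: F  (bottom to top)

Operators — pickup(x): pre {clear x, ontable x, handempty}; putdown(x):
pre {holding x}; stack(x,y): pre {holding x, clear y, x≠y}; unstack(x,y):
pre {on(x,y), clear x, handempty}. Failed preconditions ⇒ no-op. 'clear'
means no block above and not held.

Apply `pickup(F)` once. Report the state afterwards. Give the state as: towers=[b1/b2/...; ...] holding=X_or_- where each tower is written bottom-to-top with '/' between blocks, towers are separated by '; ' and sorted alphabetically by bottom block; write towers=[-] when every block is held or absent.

towers=[A; E/B/C/D/G] holding=F

before: towers=[A; E/B/C/D/G; F] holding=-
pre[pickup(F)]: clear(F) yes, ontable(F) yes, handempty yes
all met → apply pickup(F)
after:  towers=[A; E/B/C/D/G] holding=F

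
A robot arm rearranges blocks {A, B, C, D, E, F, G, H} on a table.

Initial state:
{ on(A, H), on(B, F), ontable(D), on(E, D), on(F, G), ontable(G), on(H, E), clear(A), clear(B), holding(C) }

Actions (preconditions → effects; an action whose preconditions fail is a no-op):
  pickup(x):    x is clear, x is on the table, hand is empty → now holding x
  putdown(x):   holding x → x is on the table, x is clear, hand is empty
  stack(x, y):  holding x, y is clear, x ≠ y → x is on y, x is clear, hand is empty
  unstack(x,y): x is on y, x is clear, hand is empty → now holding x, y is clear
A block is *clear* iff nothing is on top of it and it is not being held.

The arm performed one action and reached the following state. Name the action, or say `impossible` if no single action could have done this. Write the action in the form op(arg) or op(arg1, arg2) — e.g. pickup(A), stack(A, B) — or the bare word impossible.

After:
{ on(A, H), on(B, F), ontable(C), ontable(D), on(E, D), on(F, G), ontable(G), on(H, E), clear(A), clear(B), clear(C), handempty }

putdown(C)

target: towers=[C; D/E/H/A; G/F/B] holding=-
        putdown(C) → towers=[C; D/E/H/A; G/F/B] holding=-  ← match
       stack(C, A) → towers=[D/E/H/A/C; G/F/B] holding=-
       stack(C, B) → towers=[D/E/H/A; G/F/B/C] holding=-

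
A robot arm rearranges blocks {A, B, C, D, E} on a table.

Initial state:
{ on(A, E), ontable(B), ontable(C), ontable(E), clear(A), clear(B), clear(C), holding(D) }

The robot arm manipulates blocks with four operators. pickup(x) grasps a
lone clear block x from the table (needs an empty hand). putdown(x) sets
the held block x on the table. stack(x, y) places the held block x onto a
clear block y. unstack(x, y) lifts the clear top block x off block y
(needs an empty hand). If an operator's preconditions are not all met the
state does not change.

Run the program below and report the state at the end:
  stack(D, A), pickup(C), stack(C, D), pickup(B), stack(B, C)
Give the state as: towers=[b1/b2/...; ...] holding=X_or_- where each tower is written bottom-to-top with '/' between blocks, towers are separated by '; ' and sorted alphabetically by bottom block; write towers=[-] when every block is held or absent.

towers=[E/A/D/C/B] holding=-

step 1 (stack(D, A)): towers=[B; C; E/A/D] holding=-
step 2 (pickup(C)): towers=[B; E/A/D] holding=C
step 3 (stack(C, D)): towers=[B; E/A/D/C] holding=-
step 4 (pickup(B)): towers=[E/A/D/C] holding=B
step 5 (stack(B, C)): towers=[E/A/D/C/B] holding=-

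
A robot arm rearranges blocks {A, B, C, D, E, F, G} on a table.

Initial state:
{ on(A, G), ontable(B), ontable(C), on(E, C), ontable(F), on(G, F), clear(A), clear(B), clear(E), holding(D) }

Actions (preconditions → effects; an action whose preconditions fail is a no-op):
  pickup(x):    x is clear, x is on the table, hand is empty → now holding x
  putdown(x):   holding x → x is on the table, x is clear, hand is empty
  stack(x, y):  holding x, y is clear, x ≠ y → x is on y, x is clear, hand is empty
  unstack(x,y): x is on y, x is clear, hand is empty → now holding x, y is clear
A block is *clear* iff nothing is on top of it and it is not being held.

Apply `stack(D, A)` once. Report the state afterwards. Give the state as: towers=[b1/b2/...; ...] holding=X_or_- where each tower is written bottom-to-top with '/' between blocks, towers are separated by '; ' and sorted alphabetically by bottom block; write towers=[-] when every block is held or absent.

before: towers=[B; C/E; F/G/A] holding=D
pre[stack(D, A)]: holding(D) ok, clear(A) ok, D≠A ok
all met → apply stack(D, A)
after:  towers=[B; C/E; F/G/A/D] holding=-

towers=[B; C/E; F/G/A/D] holding=-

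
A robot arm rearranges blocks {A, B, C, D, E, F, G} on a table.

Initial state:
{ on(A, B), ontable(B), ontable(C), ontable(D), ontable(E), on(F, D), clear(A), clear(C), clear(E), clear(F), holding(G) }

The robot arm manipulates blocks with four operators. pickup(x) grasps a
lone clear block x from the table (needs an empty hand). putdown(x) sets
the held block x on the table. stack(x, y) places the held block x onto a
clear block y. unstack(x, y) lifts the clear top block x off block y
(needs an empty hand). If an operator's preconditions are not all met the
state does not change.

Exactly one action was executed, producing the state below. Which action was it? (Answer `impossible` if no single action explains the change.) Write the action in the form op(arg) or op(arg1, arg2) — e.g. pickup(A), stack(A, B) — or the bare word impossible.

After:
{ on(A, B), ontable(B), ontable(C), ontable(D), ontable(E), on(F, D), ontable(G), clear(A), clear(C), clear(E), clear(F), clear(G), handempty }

putdown(G)

target: towers=[B/A; C; D/F; E; G] holding=-
        putdown(G) → towers=[B/A; C; D/F; E; G] holding=-  ← match
       stack(G, F) → towers=[B/A; C; D/F/G; E] holding=-
       stack(G, A) → towers=[B/A/G; C; D/F; E] holding=-
       stack(G, E) → towers=[B/A; C; D/F; E/G] holding=-
       stack(G, C) → towers=[B/A; C/G; D/F; E] holding=-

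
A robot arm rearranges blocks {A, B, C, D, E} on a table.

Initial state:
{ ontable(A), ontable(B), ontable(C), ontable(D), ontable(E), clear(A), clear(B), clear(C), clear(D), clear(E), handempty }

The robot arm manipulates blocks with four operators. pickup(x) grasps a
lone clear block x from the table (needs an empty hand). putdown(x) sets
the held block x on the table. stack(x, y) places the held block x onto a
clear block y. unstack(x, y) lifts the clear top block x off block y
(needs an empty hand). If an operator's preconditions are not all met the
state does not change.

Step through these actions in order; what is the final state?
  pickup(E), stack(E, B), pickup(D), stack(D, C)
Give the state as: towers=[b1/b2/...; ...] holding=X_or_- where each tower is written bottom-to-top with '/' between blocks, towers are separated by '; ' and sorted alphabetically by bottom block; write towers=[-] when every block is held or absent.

towers=[A; B/E; C/D] holding=-

step 1 (pickup(E)): towers=[A; B; C; D] holding=E
step 2 (stack(E, B)): towers=[A; B/E; C; D] holding=-
step 3 (pickup(D)): towers=[A; B/E; C] holding=D
step 4 (stack(D, C)): towers=[A; B/E; C/D] holding=-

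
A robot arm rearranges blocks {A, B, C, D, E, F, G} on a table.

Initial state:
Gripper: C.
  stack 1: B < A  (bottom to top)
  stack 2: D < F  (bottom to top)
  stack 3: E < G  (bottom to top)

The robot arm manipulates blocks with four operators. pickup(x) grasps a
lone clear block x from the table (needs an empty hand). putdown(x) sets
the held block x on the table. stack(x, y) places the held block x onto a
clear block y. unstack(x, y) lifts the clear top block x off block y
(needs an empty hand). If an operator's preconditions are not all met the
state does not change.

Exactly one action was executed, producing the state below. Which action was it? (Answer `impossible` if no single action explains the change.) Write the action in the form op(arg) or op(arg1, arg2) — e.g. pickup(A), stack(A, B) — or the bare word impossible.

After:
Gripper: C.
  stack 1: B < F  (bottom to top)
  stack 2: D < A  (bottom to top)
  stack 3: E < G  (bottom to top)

target: towers=[B/F; D/A; E/G] holding=C
        putdown(C) → towers=[B/A; C; D/F; E/G] holding=-
       stack(C, F) → towers=[B/A; D/F/C; E/G] holding=-
       stack(C, G) → towers=[B/A; D/F; E/G/C] holding=-
       stack(C, A) → towers=[B/A/C; D/F; E/G] holding=-
none of the 4 applicable actions match → impossible

impossible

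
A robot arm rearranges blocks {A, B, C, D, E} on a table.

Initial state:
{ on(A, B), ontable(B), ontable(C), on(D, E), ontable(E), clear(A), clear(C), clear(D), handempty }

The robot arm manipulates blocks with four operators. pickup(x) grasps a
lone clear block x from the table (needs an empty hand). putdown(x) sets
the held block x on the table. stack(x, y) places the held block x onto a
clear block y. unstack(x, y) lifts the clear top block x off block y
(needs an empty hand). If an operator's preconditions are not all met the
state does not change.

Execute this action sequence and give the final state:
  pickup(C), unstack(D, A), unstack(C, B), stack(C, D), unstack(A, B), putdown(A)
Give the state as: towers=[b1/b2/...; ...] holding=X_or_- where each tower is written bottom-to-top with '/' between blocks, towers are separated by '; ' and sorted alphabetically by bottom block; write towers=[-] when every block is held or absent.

towers=[A; B; E/D/C] holding=-

step 1 (pickup(C)): towers=[B/A; E/D] holding=C
step 2 (unstack(D, A)) [no-op]: towers=[B/A; E/D] holding=C
step 3 (unstack(C, B)) [no-op]: towers=[B/A; E/D] holding=C
step 4 (stack(C, D)): towers=[B/A; E/D/C] holding=-
step 5 (unstack(A, B)): towers=[B; E/D/C] holding=A
step 6 (putdown(A)): towers=[A; B; E/D/C] holding=-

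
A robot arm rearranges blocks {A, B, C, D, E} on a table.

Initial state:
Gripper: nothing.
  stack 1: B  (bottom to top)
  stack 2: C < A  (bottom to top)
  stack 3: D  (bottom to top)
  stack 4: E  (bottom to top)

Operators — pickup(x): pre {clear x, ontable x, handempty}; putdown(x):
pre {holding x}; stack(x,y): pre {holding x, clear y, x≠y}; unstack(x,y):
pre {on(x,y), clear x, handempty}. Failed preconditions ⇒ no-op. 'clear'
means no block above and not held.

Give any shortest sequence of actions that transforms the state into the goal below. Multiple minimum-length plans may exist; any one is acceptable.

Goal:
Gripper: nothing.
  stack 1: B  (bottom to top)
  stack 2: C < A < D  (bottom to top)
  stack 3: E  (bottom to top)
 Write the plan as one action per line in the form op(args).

pickup(D)
stack(D, A)

step 1 (pickup(D)): towers=[B; C/A; E] holding=D
step 2 (stack(D, A)): towers=[B; C/A/D; E] holding=-
goal check: towers=[B; C/A/D; E] holding=- — reached (length 2, optimal by BFS)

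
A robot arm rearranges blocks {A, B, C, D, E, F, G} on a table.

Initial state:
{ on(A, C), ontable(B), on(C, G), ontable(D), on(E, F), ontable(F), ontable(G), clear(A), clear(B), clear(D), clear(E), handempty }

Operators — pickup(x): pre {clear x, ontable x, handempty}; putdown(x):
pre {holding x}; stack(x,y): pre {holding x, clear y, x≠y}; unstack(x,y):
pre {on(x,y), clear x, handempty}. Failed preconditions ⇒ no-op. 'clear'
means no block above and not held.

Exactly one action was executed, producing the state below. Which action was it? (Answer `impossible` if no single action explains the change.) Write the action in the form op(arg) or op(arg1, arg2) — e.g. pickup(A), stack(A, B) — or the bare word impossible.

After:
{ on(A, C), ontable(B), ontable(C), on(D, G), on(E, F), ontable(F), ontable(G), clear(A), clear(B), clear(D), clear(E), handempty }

target: towers=[B; C/A; F/E; G/D] holding=-
         pickup(B) → towers=[D; F/E; G/C/A] holding=B
         pickup(D) → towers=[B; F/E; G/C/A] holding=D
     unstack(A, C) → towers=[B; D; F/E; G/C] holding=A
     unstack(E, F) → towers=[B; D; F; G/C/A] holding=E
none of the 4 applicable actions match → impossible

impossible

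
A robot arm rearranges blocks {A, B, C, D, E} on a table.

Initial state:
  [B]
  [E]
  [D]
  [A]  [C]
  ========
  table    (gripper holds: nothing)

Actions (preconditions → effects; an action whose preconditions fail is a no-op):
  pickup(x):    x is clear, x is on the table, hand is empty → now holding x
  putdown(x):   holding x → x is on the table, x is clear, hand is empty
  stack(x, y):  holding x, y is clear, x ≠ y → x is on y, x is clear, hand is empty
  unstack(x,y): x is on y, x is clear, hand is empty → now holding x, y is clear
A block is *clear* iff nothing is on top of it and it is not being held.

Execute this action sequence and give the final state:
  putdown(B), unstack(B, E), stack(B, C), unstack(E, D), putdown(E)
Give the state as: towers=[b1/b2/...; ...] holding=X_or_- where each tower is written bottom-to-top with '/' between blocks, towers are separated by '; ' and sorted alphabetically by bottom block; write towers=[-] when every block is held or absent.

step 1 (putdown(B)) [no-op]: towers=[A/D/E/B; C] holding=-
step 2 (unstack(B, E)): towers=[A/D/E; C] holding=B
step 3 (stack(B, C)): towers=[A/D/E; C/B] holding=-
step 4 (unstack(E, D)): towers=[A/D; C/B] holding=E
step 5 (putdown(E)): towers=[A/D; C/B; E] holding=-

towers=[A/D; C/B; E] holding=-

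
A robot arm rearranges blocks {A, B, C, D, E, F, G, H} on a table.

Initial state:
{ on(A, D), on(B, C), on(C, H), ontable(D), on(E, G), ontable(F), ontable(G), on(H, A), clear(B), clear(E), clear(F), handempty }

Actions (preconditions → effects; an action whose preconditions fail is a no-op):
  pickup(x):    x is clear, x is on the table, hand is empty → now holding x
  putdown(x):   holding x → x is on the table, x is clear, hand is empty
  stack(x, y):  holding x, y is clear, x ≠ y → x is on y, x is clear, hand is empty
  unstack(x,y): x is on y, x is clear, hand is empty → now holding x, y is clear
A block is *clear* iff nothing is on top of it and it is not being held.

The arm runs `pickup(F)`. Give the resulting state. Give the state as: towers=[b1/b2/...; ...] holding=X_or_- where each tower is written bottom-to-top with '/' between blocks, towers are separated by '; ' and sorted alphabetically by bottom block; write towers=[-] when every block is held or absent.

towers=[D/A/H/C/B; G/E] holding=F

before: towers=[D/A/H/C/B; F; G/E] holding=-
pre[pickup(F)]: clear(F) ok, ontable(F) ok, handempty ok
all met → apply pickup(F)
after:  towers=[D/A/H/C/B; G/E] holding=F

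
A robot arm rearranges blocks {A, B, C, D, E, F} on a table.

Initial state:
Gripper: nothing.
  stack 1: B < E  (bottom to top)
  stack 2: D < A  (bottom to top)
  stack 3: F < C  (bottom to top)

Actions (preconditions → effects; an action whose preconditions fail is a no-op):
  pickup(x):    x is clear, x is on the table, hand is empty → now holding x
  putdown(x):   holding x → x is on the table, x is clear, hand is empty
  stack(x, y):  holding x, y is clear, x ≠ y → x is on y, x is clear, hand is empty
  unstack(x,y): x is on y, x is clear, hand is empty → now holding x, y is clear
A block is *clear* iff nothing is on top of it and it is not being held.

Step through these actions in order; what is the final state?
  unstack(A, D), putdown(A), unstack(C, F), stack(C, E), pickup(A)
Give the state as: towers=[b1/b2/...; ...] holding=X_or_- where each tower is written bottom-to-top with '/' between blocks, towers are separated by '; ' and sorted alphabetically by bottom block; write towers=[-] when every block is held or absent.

towers=[B/E/C; D; F] holding=A

step 1 (unstack(A, D)): towers=[B/E; D; F/C] holding=A
step 2 (putdown(A)): towers=[A; B/E; D; F/C] holding=-
step 3 (unstack(C, F)): towers=[A; B/E; D; F] holding=C
step 4 (stack(C, E)): towers=[A; B/E/C; D; F] holding=-
step 5 (pickup(A)): towers=[B/E/C; D; F] holding=A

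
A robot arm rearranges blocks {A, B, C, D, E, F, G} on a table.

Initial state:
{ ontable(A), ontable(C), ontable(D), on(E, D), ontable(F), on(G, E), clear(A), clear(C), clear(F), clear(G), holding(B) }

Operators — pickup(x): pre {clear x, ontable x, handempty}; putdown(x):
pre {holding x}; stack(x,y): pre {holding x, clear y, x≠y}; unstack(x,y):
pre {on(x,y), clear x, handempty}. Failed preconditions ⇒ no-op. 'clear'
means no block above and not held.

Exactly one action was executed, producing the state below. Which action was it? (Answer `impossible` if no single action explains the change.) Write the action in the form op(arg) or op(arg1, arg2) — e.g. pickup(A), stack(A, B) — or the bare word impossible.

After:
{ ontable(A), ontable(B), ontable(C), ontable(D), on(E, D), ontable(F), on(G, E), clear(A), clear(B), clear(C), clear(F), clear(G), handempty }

target: towers=[A; B; C; D/E/G; F] holding=-
        putdown(B) → towers=[A; B; C; D/E/G; F] holding=-  ← match
       stack(B, F) → towers=[A; C; D/E/G; F/B] holding=-
       stack(B, G) → towers=[A; C; D/E/G/B; F] holding=-
       stack(B, A) → towers=[A/B; C; D/E/G; F] holding=-
       stack(B, C) → towers=[A; C/B; D/E/G; F] holding=-

putdown(B)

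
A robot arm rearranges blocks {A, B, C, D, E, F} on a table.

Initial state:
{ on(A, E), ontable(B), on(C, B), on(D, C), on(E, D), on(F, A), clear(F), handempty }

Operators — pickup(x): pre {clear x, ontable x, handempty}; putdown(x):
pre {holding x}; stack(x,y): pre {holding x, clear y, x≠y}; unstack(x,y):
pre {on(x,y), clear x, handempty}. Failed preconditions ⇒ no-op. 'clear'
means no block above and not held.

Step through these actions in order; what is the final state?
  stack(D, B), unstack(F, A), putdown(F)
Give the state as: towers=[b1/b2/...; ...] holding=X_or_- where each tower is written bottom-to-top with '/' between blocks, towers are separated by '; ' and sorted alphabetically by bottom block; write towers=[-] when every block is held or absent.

step 1 (stack(D, B)) [no-op]: towers=[B/C/D/E/A/F] holding=-
step 2 (unstack(F, A)): towers=[B/C/D/E/A] holding=F
step 3 (putdown(F)): towers=[B/C/D/E/A; F] holding=-

towers=[B/C/D/E/A; F] holding=-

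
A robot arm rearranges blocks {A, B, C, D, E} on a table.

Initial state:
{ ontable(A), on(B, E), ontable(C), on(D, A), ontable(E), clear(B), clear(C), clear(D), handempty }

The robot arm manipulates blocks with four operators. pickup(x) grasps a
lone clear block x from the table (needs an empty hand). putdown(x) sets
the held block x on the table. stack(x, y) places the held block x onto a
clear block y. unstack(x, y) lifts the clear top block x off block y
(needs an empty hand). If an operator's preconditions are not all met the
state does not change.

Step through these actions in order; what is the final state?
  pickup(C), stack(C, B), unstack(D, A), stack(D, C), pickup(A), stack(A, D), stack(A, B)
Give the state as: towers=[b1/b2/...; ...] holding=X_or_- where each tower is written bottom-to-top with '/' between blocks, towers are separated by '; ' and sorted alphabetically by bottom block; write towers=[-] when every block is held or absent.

towers=[E/B/C/D/A] holding=-

step 1 (pickup(C)): towers=[A/D; E/B] holding=C
step 2 (stack(C, B)): towers=[A/D; E/B/C] holding=-
step 3 (unstack(D, A)): towers=[A; E/B/C] holding=D
step 4 (stack(D, C)): towers=[A; E/B/C/D] holding=-
step 5 (pickup(A)): towers=[E/B/C/D] holding=A
step 6 (stack(A, D)): towers=[E/B/C/D/A] holding=-
step 7 (stack(A, B)) [no-op]: towers=[E/B/C/D/A] holding=-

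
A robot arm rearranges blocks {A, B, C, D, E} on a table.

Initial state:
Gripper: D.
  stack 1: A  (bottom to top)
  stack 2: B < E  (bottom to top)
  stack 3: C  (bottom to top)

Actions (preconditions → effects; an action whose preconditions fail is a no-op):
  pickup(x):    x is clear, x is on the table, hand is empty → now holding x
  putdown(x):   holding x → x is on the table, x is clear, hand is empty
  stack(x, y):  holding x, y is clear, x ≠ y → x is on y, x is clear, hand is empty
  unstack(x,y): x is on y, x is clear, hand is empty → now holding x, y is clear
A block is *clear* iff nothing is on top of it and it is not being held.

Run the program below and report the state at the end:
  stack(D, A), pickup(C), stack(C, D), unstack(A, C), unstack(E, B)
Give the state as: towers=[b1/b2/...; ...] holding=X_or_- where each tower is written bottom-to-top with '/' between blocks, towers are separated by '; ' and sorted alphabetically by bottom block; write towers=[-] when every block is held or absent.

step 1 (stack(D, A)): towers=[A/D; B/E; C] holding=-
step 2 (pickup(C)): towers=[A/D; B/E] holding=C
step 3 (stack(C, D)): towers=[A/D/C; B/E] holding=-
step 4 (unstack(A, C)) [no-op]: towers=[A/D/C; B/E] holding=-
step 5 (unstack(E, B)): towers=[A/D/C; B] holding=E

towers=[A/D/C; B] holding=E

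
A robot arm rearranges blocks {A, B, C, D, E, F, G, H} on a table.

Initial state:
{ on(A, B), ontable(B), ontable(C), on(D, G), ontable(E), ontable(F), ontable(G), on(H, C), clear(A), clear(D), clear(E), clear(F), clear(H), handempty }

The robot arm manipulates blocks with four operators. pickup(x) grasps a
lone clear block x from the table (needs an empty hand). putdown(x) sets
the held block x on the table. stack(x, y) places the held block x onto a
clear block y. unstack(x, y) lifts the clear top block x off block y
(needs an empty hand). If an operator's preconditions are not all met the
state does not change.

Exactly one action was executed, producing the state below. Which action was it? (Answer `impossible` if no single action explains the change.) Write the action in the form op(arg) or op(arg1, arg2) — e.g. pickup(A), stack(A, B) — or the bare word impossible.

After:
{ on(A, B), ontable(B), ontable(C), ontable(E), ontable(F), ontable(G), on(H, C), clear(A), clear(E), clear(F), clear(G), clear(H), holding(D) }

target: towers=[B/A; C/H; E; F; G] holding=D
     unstack(A, B) → towers=[B; C/H; E; F; G/D] holding=A
         pickup(E) → towers=[B/A; C/H; F; G/D] holding=E
     unstack(H, C) → towers=[B/A; C; E; F; G/D] holding=H
         pickup(F) → towers=[B/A; C/H; E; G/D] holding=F
     unstack(D, G) → towers=[B/A; C/H; E; F; G] holding=D  ← match

unstack(D, G)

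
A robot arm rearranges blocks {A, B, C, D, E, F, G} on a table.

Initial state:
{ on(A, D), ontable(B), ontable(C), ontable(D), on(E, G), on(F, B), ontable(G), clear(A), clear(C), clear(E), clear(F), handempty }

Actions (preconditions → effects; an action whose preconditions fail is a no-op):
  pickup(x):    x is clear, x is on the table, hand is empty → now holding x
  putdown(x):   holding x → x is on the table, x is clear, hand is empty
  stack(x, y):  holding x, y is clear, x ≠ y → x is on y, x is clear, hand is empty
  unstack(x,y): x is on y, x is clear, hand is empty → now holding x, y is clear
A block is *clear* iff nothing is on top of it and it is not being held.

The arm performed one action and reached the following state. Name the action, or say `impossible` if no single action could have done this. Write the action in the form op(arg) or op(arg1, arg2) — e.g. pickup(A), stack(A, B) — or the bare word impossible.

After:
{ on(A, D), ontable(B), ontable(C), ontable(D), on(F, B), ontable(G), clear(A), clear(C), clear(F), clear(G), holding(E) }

unstack(E, G)

target: towers=[B/F; C; D/A; G] holding=E
     unstack(F, B) → towers=[B; C; D/A; G/E] holding=F
     unstack(A, D) → towers=[B/F; C; D; G/E] holding=A
     unstack(E, G) → towers=[B/F; C; D/A; G] holding=E  ← match
         pickup(C) → towers=[B/F; D/A; G/E] holding=C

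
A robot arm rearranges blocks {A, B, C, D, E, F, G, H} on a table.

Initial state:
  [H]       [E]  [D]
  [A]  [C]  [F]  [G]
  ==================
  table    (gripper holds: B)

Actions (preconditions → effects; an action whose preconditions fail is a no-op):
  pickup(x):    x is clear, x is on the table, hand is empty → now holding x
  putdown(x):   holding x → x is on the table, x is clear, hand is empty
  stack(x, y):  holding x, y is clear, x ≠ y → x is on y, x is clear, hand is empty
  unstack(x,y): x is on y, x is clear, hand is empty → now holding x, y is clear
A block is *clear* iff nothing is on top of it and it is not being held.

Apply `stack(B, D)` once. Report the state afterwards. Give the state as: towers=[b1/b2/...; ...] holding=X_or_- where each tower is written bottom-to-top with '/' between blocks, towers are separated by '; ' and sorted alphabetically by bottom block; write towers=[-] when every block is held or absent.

before: towers=[A/H; C; F/E; G/D] holding=B
pre[stack(B, D)]: holding(B) ✓, clear(D) ✓, B≠D ✓
all met → apply stack(B, D)
after:  towers=[A/H; C; F/E; G/D/B] holding=-

towers=[A/H; C; F/E; G/D/B] holding=-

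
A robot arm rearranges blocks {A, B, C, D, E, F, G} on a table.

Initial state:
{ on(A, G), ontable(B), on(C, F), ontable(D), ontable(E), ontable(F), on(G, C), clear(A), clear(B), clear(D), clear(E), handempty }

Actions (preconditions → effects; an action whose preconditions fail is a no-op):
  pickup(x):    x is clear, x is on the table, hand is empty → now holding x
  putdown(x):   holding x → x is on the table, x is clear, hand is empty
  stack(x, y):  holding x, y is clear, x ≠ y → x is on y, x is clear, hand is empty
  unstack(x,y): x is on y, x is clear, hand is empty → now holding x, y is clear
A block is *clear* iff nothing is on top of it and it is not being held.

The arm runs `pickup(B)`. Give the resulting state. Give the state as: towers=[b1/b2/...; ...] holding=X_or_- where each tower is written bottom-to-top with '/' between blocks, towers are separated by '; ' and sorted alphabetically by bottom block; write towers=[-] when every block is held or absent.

before: towers=[B; D; E; F/C/G/A] holding=-
pre[pickup(B)]: clear(B) yes, ontable(B) yes, handempty yes
all met → apply pickup(B)
after:  towers=[D; E; F/C/G/A] holding=B

towers=[D; E; F/C/G/A] holding=B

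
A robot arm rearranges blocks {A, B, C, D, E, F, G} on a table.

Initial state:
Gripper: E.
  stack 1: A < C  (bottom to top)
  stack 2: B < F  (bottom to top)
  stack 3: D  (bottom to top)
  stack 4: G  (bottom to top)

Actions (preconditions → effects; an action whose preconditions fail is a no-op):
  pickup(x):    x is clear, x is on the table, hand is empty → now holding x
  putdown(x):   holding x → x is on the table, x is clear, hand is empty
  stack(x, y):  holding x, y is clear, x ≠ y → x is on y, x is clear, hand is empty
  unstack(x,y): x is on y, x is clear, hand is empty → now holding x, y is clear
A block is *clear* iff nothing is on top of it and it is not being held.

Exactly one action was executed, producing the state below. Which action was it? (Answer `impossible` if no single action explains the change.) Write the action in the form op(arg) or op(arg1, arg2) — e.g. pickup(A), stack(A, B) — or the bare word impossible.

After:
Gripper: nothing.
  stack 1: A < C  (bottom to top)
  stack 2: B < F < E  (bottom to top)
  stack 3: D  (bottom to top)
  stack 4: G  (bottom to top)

stack(E, F)

target: towers=[A/C; B/F/E; D; G] holding=-
        putdown(E) → towers=[A/C; B/F; D; E; G] holding=-
       stack(E, F) → towers=[A/C; B/F/E; D; G] holding=-  ← match
       stack(E, G) → towers=[A/C; B/F; D; G/E] holding=-
       stack(E, D) → towers=[A/C; B/F; D/E; G] holding=-
       stack(E, C) → towers=[A/C/E; B/F; D; G] holding=-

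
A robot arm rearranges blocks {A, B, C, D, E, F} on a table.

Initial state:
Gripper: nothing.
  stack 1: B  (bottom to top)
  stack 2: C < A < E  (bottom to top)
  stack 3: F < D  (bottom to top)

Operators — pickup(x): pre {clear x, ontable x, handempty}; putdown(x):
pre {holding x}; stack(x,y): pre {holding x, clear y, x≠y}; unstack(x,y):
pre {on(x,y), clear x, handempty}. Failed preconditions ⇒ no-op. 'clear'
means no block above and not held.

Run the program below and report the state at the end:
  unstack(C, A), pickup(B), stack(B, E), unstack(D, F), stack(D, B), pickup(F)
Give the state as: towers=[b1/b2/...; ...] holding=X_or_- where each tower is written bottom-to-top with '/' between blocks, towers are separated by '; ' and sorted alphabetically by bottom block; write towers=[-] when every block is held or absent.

step 1 (unstack(C, A)) [no-op]: towers=[B; C/A/E; F/D] holding=-
step 2 (pickup(B)): towers=[C/A/E; F/D] holding=B
step 3 (stack(B, E)): towers=[C/A/E/B; F/D] holding=-
step 4 (unstack(D, F)): towers=[C/A/E/B; F] holding=D
step 5 (stack(D, B)): towers=[C/A/E/B/D; F] holding=-
step 6 (pickup(F)): towers=[C/A/E/B/D] holding=F

towers=[C/A/E/B/D] holding=F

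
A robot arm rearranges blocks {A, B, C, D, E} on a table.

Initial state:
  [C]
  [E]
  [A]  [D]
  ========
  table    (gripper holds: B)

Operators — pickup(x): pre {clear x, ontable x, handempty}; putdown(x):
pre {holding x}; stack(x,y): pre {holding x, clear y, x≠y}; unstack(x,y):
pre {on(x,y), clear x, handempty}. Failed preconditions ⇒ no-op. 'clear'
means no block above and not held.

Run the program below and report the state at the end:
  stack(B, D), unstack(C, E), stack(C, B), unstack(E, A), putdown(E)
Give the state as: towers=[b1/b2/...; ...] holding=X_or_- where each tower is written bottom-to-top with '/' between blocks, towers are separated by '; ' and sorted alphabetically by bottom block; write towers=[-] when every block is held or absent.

step 1 (stack(B, D)): towers=[A/E/C; D/B] holding=-
step 2 (unstack(C, E)): towers=[A/E; D/B] holding=C
step 3 (stack(C, B)): towers=[A/E; D/B/C] holding=-
step 4 (unstack(E, A)): towers=[A; D/B/C] holding=E
step 5 (putdown(E)): towers=[A; D/B/C; E] holding=-

towers=[A; D/B/C; E] holding=-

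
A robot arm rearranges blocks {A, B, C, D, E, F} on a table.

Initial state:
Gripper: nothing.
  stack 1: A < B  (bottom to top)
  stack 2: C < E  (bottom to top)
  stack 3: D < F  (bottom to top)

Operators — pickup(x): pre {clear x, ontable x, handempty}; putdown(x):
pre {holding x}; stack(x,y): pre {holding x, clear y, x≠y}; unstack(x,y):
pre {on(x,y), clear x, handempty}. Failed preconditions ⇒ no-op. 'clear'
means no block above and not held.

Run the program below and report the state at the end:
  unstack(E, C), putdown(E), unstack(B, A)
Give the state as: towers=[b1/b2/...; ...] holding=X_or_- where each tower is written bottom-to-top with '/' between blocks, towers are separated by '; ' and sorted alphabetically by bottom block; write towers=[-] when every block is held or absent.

step 1 (unstack(E, C)): towers=[A/B; C; D/F] holding=E
step 2 (putdown(E)): towers=[A/B; C; D/F; E] holding=-
step 3 (unstack(B, A)): towers=[A; C; D/F; E] holding=B

towers=[A; C; D/F; E] holding=B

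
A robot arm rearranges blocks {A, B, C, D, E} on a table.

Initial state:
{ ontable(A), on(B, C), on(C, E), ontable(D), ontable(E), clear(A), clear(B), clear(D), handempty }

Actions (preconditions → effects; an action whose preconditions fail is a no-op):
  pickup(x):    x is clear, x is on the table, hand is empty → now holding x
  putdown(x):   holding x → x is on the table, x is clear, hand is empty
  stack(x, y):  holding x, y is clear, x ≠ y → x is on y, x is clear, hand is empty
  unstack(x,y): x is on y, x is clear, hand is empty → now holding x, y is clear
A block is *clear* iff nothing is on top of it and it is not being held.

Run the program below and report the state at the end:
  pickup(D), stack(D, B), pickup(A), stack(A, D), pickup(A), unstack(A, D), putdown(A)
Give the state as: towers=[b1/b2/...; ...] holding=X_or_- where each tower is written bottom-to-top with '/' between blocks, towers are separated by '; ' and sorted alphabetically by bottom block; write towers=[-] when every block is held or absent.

towers=[A; E/C/B/D] holding=-

step 1 (pickup(D)): towers=[A; E/C/B] holding=D
step 2 (stack(D, B)): towers=[A; E/C/B/D] holding=-
step 3 (pickup(A)): towers=[E/C/B/D] holding=A
step 4 (stack(A, D)): towers=[E/C/B/D/A] holding=-
step 5 (pickup(A)) [no-op]: towers=[E/C/B/D/A] holding=-
step 6 (unstack(A, D)): towers=[E/C/B/D] holding=A
step 7 (putdown(A)): towers=[A; E/C/B/D] holding=-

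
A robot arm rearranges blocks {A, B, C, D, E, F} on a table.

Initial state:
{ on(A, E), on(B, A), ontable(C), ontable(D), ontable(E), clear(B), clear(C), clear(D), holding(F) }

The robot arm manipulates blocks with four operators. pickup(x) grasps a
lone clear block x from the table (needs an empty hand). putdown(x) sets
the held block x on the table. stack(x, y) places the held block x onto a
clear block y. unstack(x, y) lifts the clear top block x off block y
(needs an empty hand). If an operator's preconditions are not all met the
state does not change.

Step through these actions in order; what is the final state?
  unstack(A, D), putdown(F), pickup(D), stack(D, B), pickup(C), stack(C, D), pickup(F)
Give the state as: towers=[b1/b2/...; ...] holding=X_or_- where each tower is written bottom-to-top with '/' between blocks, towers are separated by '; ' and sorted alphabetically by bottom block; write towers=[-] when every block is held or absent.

towers=[E/A/B/D/C] holding=F

step 1 (unstack(A, D)) [no-op]: towers=[C; D; E/A/B] holding=F
step 2 (putdown(F)): towers=[C; D; E/A/B; F] holding=-
step 3 (pickup(D)): towers=[C; E/A/B; F] holding=D
step 4 (stack(D, B)): towers=[C; E/A/B/D; F] holding=-
step 5 (pickup(C)): towers=[E/A/B/D; F] holding=C
step 6 (stack(C, D)): towers=[E/A/B/D/C; F] holding=-
step 7 (pickup(F)): towers=[E/A/B/D/C] holding=F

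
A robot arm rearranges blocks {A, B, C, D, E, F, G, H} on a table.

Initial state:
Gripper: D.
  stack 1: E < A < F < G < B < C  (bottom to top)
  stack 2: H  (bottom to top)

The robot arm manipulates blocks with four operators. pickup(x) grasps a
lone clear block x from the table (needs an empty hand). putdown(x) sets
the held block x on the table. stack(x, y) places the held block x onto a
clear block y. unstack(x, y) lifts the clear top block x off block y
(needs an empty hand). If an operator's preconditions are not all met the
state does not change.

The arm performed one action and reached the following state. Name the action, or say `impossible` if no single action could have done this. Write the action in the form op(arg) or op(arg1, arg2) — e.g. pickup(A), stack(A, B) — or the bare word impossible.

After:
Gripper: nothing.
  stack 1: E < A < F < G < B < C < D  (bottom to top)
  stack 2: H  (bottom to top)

stack(D, C)

target: towers=[E/A/F/G/B/C/D; H] holding=-
        putdown(D) → towers=[D; E/A/F/G/B/C; H] holding=-
       stack(D, H) → towers=[E/A/F/G/B/C; H/D] holding=-
       stack(D, C) → towers=[E/A/F/G/B/C/D; H] holding=-  ← match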